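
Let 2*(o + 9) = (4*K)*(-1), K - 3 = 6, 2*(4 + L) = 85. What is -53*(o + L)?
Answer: -1219/2 ≈ -609.50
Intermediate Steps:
L = 77/2 (L = -4 + (1/2)*85 = -4 + 85/2 = 77/2 ≈ 38.500)
K = 9 (K = 3 + 6 = 9)
o = -27 (o = -9 + ((4*9)*(-1))/2 = -9 + (36*(-1))/2 = -9 + (1/2)*(-36) = -9 - 18 = -27)
-53*(o + L) = -53*(-27 + 77/2) = -53*23/2 = -1219/2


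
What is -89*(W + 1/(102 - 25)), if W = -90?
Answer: 616681/77 ≈ 8008.8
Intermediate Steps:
-89*(W + 1/(102 - 25)) = -89*(-90 + 1/(102 - 25)) = -89*(-90 + 1/77) = -89*(-6929/77) = 616681/77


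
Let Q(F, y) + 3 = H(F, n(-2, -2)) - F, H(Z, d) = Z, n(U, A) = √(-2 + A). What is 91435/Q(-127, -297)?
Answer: -91435/3 ≈ -30478.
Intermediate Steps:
Q(F, y) = -3 (Q(F, y) = -3 + (F - F) = -3 + 0 = -3)
91435/Q(-127, -297) = 91435/(-3) = 91435*(-⅓) = -91435/3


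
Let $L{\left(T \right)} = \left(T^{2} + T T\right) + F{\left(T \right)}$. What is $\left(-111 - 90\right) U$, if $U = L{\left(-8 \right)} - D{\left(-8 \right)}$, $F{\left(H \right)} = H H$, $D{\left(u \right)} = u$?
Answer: $-40200$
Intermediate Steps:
$F{\left(H \right)} = H^{2}$
$L{\left(T \right)} = 3 T^{2}$ ($L{\left(T \right)} = \left(T^{2} + T T\right) + T^{2} = \left(T^{2} + T^{2}\right) + T^{2} = 2 T^{2} + T^{2} = 3 T^{2}$)
$U = 200$ ($U = 3 \left(-8\right)^{2} - -8 = 3 \cdot 64 + 8 = 192 + 8 = 200$)
$\left(-111 - 90\right) U = \left(-111 - 90\right) 200 = \left(-201\right) 200 = -40200$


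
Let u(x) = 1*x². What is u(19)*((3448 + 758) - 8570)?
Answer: -1575404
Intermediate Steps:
u(x) = x²
u(19)*((3448 + 758) - 8570) = 19²*((3448 + 758) - 8570) = 361*(4206 - 8570) = 361*(-4364) = -1575404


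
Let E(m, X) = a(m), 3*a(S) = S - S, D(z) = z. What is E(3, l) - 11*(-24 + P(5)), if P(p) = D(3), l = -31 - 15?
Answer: 231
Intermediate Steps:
l = -46
P(p) = 3
a(S) = 0 (a(S) = (S - S)/3 = (1/3)*0 = 0)
E(m, X) = 0
E(3, l) - 11*(-24 + P(5)) = 0 - 11*(-24 + 3) = 0 - 11*(-21) = 0 - 1*(-231) = 0 + 231 = 231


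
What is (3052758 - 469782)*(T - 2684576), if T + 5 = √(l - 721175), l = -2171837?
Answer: -6934208293056 + 5165952*I*√723253 ≈ -6.9342e+12 + 4.3933e+9*I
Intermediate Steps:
T = -5 + 2*I*√723253 (T = -5 + √(-2171837 - 721175) = -5 + √(-2893012) = -5 + 2*I*√723253 ≈ -5.0 + 1700.9*I)
(3052758 - 469782)*(T - 2684576) = (3052758 - 469782)*((-5 + 2*I*√723253) - 2684576) = 2582976*(-2684581 + 2*I*√723253) = -6934208293056 + 5165952*I*√723253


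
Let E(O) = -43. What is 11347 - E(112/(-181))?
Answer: 11390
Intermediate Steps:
11347 - E(112/(-181)) = 11347 - 1*(-43) = 11347 + 43 = 11390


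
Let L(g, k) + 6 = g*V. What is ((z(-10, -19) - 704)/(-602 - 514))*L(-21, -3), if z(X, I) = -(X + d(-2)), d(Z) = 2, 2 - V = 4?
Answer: 696/31 ≈ 22.452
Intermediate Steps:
V = -2 (V = 2 - 1*4 = 2 - 4 = -2)
L(g, k) = -6 - 2*g (L(g, k) = -6 + g*(-2) = -6 - 2*g)
z(X, I) = -2 - X (z(X, I) = -(X + 2) = -(2 + X) = -2 - X)
((z(-10, -19) - 704)/(-602 - 514))*L(-21, -3) = (((-2 - 1*(-10)) - 704)/(-602 - 514))*(-6 - 2*(-21)) = (((-2 + 10) - 704)/(-1116))*(-6 + 42) = ((8 - 704)*(-1/1116))*36 = -696*(-1/1116)*36 = (58/93)*36 = 696/31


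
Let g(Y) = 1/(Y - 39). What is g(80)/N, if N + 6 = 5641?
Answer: 1/231035 ≈ 4.3284e-6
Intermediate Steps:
N = 5635 (N = -6 + 5641 = 5635)
g(Y) = 1/(-39 + Y)
g(80)/N = 1/((-39 + 80)*5635) = (1/5635)/41 = (1/41)*(1/5635) = 1/231035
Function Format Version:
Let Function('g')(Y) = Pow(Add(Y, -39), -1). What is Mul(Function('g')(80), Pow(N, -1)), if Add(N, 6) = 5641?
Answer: Rational(1, 231035) ≈ 4.3284e-6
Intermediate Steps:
N = 5635 (N = Add(-6, 5641) = 5635)
Function('g')(Y) = Pow(Add(-39, Y), -1)
Mul(Function('g')(80), Pow(N, -1)) = Mul(Pow(Add(-39, 80), -1), Pow(5635, -1)) = Mul(Pow(41, -1), Rational(1, 5635)) = Mul(Rational(1, 41), Rational(1, 5635)) = Rational(1, 231035)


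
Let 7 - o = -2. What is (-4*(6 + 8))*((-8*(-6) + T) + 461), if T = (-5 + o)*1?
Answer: -28728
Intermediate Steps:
o = 9 (o = 7 - 1*(-2) = 7 + 2 = 9)
T = 4 (T = (-5 + 9)*1 = 4*1 = 4)
(-4*(6 + 8))*((-8*(-6) + T) + 461) = (-4*(6 + 8))*((-8*(-6) + 4) + 461) = (-4*14)*((48 + 4) + 461) = -56*(52 + 461) = -56*513 = -28728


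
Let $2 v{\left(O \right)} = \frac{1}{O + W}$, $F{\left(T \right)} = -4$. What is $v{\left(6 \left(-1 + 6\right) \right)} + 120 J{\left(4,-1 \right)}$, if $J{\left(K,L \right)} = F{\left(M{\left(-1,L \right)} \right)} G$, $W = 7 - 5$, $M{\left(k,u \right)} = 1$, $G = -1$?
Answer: $\frac{30721}{64} \approx 480.02$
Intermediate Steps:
$W = 2$ ($W = 7 - 5 = 2$)
$J{\left(K,L \right)} = 4$ ($J{\left(K,L \right)} = \left(-4\right) \left(-1\right) = 4$)
$v{\left(O \right)} = \frac{1}{2 \left(2 + O\right)}$ ($v{\left(O \right)} = \frac{1}{2 \left(O + 2\right)} = \frac{1}{2 \left(2 + O\right)}$)
$v{\left(6 \left(-1 + 6\right) \right)} + 120 J{\left(4,-1 \right)} = \frac{1}{2 \left(2 + 6 \left(-1 + 6\right)\right)} + 120 \cdot 4 = \frac{1}{2 \left(2 + 6 \cdot 5\right)} + 480 = \frac{1}{2 \left(2 + 30\right)} + 480 = \frac{1}{2 \cdot 32} + 480 = \frac{1}{2} \cdot \frac{1}{32} + 480 = \frac{1}{64} + 480 = \frac{30721}{64}$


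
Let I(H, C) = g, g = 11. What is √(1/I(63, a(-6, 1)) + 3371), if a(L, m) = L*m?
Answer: √407902/11 ≈ 58.061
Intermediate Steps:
I(H, C) = 11
√(1/I(63, a(-6, 1)) + 3371) = √(1/11 + 3371) = √(37082/11) = √407902/11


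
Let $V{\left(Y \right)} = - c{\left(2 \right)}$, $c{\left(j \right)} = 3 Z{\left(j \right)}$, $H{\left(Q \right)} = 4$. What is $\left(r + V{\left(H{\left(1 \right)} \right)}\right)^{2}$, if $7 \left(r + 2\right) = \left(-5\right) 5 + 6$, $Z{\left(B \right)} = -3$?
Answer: $\frac{900}{49} \approx 18.367$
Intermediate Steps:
$c{\left(j \right)} = -9$ ($c{\left(j \right)} = 3 \left(-3\right) = -9$)
$V{\left(Y \right)} = 9$ ($V{\left(Y \right)} = \left(-1\right) \left(-9\right) = 9$)
$r = - \frac{33}{7}$ ($r = -2 + \frac{\left(-5\right) 5 + 6}{7} = -2 + \frac{-25 + 6}{7} = -2 + \frac{1}{7} \left(-19\right) = -2 - \frac{19}{7} = - \frac{33}{7} \approx -4.7143$)
$\left(r + V{\left(H{\left(1 \right)} \right)}\right)^{2} = \left(- \frac{33}{7} + 9\right)^{2} = \left(\frac{30}{7}\right)^{2} = \frac{900}{49}$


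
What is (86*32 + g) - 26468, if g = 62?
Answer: -23654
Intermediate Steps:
(86*32 + g) - 26468 = (86*32 + 62) - 26468 = (2752 + 62) - 26468 = 2814 - 26468 = -23654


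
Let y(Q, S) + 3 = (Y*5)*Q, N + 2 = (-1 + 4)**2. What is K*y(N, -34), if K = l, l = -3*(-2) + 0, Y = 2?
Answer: 402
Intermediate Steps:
N = 7 (N = -2 + (-1 + 4)**2 = -2 + 3**2 = -2 + 9 = 7)
y(Q, S) = -3 + 10*Q (y(Q, S) = -3 + (2*5)*Q = -3 + 10*Q)
l = 6 (l = 6 + 0 = 6)
K = 6
K*y(N, -34) = 6*(-3 + 10*7) = 6*(-3 + 70) = 6*67 = 402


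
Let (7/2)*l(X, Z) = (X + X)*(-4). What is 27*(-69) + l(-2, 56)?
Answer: -13009/7 ≈ -1858.4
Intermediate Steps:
l(X, Z) = -16*X/7 (l(X, Z) = 2*((X + X)*(-4))/7 = 2*((2*X)*(-4))/7 = 2*(-8*X)/7 = -16*X/7)
27*(-69) + l(-2, 56) = 27*(-69) - 16/7*(-2) = -1863 + 32/7 = -13009/7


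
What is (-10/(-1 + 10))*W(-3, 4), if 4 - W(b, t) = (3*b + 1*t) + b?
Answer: -40/3 ≈ -13.333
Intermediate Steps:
W(b, t) = 4 - t - 4*b (W(b, t) = 4 - ((3*b + 1*t) + b) = 4 - ((3*b + t) + b) = 4 - ((t + 3*b) + b) = 4 - (t + 4*b) = 4 + (-t - 4*b) = 4 - t - 4*b)
(-10/(-1 + 10))*W(-3, 4) = (-10/(-1 + 10))*(4 - 1*4 - 4*(-3)) = (-10/9)*(4 - 4 + 12) = ((⅑)*(-10))*12 = -10/9*12 = -40/3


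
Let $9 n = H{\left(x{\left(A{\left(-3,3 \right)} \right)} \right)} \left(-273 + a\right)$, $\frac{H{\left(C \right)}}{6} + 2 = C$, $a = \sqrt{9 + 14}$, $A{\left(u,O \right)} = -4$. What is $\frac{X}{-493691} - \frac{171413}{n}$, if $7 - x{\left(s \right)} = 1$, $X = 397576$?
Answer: $\frac{69070945979029}{294263533168} + \frac{514239 \sqrt{23}}{596048} \approx 238.86$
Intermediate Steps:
$x{\left(s \right)} = 6$ ($x{\left(s \right)} = 7 - 1 = 6$)
$a = \sqrt{23} \approx 4.7958$
$H{\left(C \right)} = -12 + 6 C$
$n = -728 + \frac{8 \sqrt{23}}{3}$ ($n = \frac{\left(-12 + 6 \cdot 6\right) \left(-273 + \sqrt{23}\right)}{9} = \frac{\left(-12 + 36\right) \left(-273 + \sqrt{23}\right)}{9} = \frac{24 \left(-273 + \sqrt{23}\right)}{9} = \frac{-6552 + 24 \sqrt{23}}{9} = -728 + \frac{8 \sqrt{23}}{3} \approx -715.21$)
$\frac{X}{-493691} - \frac{171413}{n} = \frac{397576}{-493691} - \frac{171413}{-728 + \frac{8 \sqrt{23}}{3}} = 397576 \left(- \frac{1}{493691}\right) - \frac{171413}{-728 + \frac{8 \sqrt{23}}{3}} = - \frac{397576}{493691} - \frac{171413}{-728 + \frac{8 \sqrt{23}}{3}}$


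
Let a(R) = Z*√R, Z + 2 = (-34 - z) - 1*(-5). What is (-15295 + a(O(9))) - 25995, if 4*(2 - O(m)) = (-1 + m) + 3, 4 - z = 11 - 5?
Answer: -41290 - 29*I*√3/2 ≈ -41290.0 - 25.115*I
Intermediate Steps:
z = -2 (z = 4 - (11 - 5) = 4 - 1*6 = 4 - 6 = -2)
O(m) = 3/2 - m/4 (O(m) = 2 - ((-1 + m) + 3)/4 = 2 - (2 + m)/4 = 2 + (-½ - m/4) = 3/2 - m/4)
Z = -29 (Z = -2 + ((-34 - 1*(-2)) - 1*(-5)) = -2 + ((-34 + 2) + 5) = -2 + (-32 + 5) = -2 - 27 = -29)
a(R) = -29*√R
(-15295 + a(O(9))) - 25995 = (-15295 - 29*√(3/2 - ¼*9)) - 25995 = (-15295 - 29*√(3/2 - 9/4)) - 25995 = (-15295 - 29*I*√3/2) - 25995 = -41290 - 29*I*√3/2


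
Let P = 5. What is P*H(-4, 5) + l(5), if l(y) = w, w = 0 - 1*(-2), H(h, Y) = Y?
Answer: 27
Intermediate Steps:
w = 2 (w = 0 + 2 = 2)
l(y) = 2
P*H(-4, 5) + l(5) = 5*5 + 2 = 25 + 2 = 27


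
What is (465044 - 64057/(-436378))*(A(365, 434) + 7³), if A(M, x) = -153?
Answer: 19278828295455/218189 ≈ 8.8358e+7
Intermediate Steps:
(465044 - 64057/(-436378))*(A(365, 434) + 7³) = (465044 - 64057/(-436378))*(-153 + 7³) = (465044 - 64057*(-1/436378))*(-153 + 343) = (465044 + 64057/436378)*190 = (202935034689/436378)*190 = 19278828295455/218189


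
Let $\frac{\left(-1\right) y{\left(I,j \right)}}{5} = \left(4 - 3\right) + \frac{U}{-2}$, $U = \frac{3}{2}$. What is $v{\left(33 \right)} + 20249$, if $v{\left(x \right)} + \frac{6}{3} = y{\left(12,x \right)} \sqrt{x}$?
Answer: $20247 - \frac{5 \sqrt{33}}{4} \approx 20240.0$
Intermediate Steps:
$U = \frac{3}{2}$ ($U = 3 \cdot \frac{1}{2} = \frac{3}{2} \approx 1.5$)
$y{\left(I,j \right)} = - \frac{5}{4}$ ($y{\left(I,j \right)} = - 5 \left(\left(4 - 3\right) + \frac{3}{2 \left(-2\right)}\right) = - 5 \left(1 + \frac{3}{2} \left(- \frac{1}{2}\right)\right) = - 5 \left(1 - \frac{3}{4}\right) = \left(-5\right) \frac{1}{4} = - \frac{5}{4}$)
$v{\left(x \right)} = -2 - \frac{5 \sqrt{x}}{4}$
$v{\left(33 \right)} + 20249 = \left(-2 - \frac{5 \sqrt{33}}{4}\right) + 20249 = 20247 - \frac{5 \sqrt{33}}{4}$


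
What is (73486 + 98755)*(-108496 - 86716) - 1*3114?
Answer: -33623513206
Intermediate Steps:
(73486 + 98755)*(-108496 - 86716) - 1*3114 = 172241*(-195212) - 3114 = -33623510092 - 3114 = -33623513206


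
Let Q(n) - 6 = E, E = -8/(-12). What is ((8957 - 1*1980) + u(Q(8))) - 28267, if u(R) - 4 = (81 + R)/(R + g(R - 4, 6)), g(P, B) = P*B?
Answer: -1447185/68 ≈ -21282.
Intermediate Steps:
g(P, B) = B*P
E = ⅔ (E = -8*(-1/12) = ⅔ ≈ 0.66667)
Q(n) = 20/3 (Q(n) = 6 + ⅔ = 20/3)
u(R) = 4 + (81 + R)/(-24 + 7*R) (u(R) = 4 + (81 + R)/(R + 6*(R - 4)) = 4 + (81 + R)/(R + 6*(-4 + R)) = 4 + (81 + R)/(R + (-24 + 6*R)) = 4 + (81 + R)/(-24 + 7*R))
((8957 - 1*1980) + u(Q(8))) - 28267 = ((8957 - 1*1980) + (-15 + 29*(20/3))/(-24 + 7*(20/3))) - 28267 = ((8957 - 1980) + (-15 + 580/3)/(-24 + 140/3)) - 28267 = (6977 + (535/3)/(68/3)) - 28267 = (6977 + (3/68)*(535/3)) - 28267 = (6977 + 535/68) - 28267 = 474971/68 - 28267 = -1447185/68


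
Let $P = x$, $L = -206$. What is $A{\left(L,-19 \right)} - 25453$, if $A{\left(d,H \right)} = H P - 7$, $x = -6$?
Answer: $-25346$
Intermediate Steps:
$P = -6$
$A{\left(d,H \right)} = -7 - 6 H$ ($A{\left(d,H \right)} = H \left(-6\right) - 7 = - 6 H - 7 = -7 - 6 H$)
$A{\left(L,-19 \right)} - 25453 = \left(-7 - -114\right) - 25453 = \left(-7 + 114\right) - 25453 = 107 - 25453 = -25346$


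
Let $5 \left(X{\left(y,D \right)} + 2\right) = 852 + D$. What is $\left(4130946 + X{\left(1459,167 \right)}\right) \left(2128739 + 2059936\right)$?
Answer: $17304035511165$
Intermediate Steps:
$X{\left(y,D \right)} = \frac{842}{5} + \frac{D}{5}$ ($X{\left(y,D \right)} = -2 + \frac{852 + D}{5} = -2 + \left(\frac{852}{5} + \frac{D}{5}\right) = \frac{842}{5} + \frac{D}{5}$)
$\left(4130946 + X{\left(1459,167 \right)}\right) \left(2128739 + 2059936\right) = \left(4130946 + \left(\frac{842}{5} + \frac{1}{5} \cdot 167\right)\right) \left(2128739 + 2059936\right) = \left(4130946 + \left(\frac{842}{5} + \frac{167}{5}\right)\right) 4188675 = \left(4130946 + \frac{1009}{5}\right) 4188675 = \frac{20655739}{5} \cdot 4188675 = 17304035511165$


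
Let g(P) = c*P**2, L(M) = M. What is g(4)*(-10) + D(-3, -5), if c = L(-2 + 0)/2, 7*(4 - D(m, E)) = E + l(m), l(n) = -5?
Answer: 1158/7 ≈ 165.43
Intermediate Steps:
D(m, E) = 33/7 - E/7 (D(m, E) = 4 - (E - 5)/7 = 4 - (-5 + E)/7 = 4 + (5/7 - E/7) = 33/7 - E/7)
c = -1 (c = (-2 + 0)/2 = -2*1/2 = -1)
g(P) = -P**2
g(4)*(-10) + D(-3, -5) = -1*4**2*(-10) + (33/7 - 1/7*(-5)) = -1*16*(-10) + (33/7 + 5/7) = -16*(-10) + 38/7 = 160 + 38/7 = 1158/7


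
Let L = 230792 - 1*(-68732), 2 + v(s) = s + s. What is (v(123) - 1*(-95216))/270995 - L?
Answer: -16233882184/54199 ≈ -2.9952e+5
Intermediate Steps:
v(s) = -2 + 2*s (v(s) = -2 + (s + s) = -2 + 2*s)
L = 299524 (L = 230792 + 68732 = 299524)
(v(123) - 1*(-95216))/270995 - L = ((-2 + 2*123) - 1*(-95216))/270995 - 1*299524 = ((-2 + 246) + 95216)*(1/270995) - 299524 = (244 + 95216)*(1/270995) - 299524 = 95460*(1/270995) - 299524 = 19092/54199 - 299524 = -16233882184/54199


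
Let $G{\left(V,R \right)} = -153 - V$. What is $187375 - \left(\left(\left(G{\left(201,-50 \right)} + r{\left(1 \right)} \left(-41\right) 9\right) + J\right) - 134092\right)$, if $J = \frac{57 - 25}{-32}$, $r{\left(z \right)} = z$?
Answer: $322191$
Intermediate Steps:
$J = -1$ ($J = - \frac{57 - 25}{32} = \left(- \frac{1}{32}\right) 32 = -1$)
$187375 - \left(\left(\left(G{\left(201,-50 \right)} + r{\left(1 \right)} \left(-41\right) 9\right) + J\right) - 134092\right) = 187375 - \left(\left(\left(\left(-153 - 201\right) + 1 \left(-41\right) 9\right) - 1\right) - 134092\right) = 187375 - \left(\left(\left(\left(-153 - 201\right) - 369\right) - 1\right) - 134092\right) = 187375 - \left(\left(\left(-354 - 369\right) - 1\right) - 134092\right) = 187375 - \left(\left(-723 - 1\right) - 134092\right) = 187375 - \left(-724 - 134092\right) = 187375 - -134816 = 187375 + 134816 = 322191$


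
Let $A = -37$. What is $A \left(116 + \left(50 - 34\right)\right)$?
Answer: $-4884$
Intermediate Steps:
$A \left(116 + \left(50 - 34\right)\right) = - 37 \left(116 + \left(50 - 34\right)\right) = - 37 \left(116 + 16\right) = \left(-37\right) 132 = -4884$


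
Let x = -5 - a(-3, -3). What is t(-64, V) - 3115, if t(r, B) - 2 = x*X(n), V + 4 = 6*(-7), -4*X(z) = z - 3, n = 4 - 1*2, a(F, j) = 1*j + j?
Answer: -12451/4 ≈ -3112.8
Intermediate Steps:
a(F, j) = 2*j (a(F, j) = j + j = 2*j)
n = 2 (n = 4 - 2 = 2)
X(z) = ¾ - z/4 (X(z) = -(z - 3)/4 = -(-3 + z)/4 = ¾ - z/4)
V = -46 (V = -4 + 6*(-7) = -4 - 42 = -46)
x = 1 (x = -5 - 2*(-3) = -5 - 1*(-6) = -5 + 6 = 1)
t(r, B) = 9/4 (t(r, B) = 2 + 1*(¾ - ¼*2) = 2 + 1*(¾ - ½) = 2 + 1*(¼) = 2 + ¼ = 9/4)
t(-64, V) - 3115 = 9/4 - 3115 = -12451/4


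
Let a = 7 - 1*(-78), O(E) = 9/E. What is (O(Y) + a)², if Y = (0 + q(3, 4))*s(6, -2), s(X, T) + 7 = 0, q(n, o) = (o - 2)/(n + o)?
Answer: 25921/4 ≈ 6480.3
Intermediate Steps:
q(n, o) = (-2 + o)/(n + o)
s(X, T) = -7 (s(X, T) = -7 + 0 = -7)
Y = -2 (Y = (0 + (-2 + 4)/(3 + 4))*(-7) = (0 + 2/7)*(-7) = (2/7)*(-7) = -2)
a = 85 (a = 7 + 78 = 85)
(O(Y) + a)² = (9/(-2) + 85)² = (9*(-½) + 85)² = (-9/2 + 85)² = (161/2)² = 25921/4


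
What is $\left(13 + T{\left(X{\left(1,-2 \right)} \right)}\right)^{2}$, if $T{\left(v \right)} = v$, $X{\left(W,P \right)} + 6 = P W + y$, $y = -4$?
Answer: $1$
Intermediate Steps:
$X{\left(W,P \right)} = -10 + P W$ ($X{\left(W,P \right)} = -6 + \left(P W - 4\right) = -6 + \left(-4 + P W\right) = -10 + P W$)
$\left(13 + T{\left(X{\left(1,-2 \right)} \right)}\right)^{2} = \left(13 - 12\right)^{2} = 1^{2} = 1$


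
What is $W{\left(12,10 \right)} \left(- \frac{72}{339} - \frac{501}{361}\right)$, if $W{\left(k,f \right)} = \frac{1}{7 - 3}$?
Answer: $- \frac{65277}{163172} \approx -0.40005$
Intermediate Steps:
$W{\left(k,f \right)} = \frac{1}{4}$ ($W{\left(k,f \right)} = \frac{1}{7 - 3} = \frac{1}{4}$)
$W{\left(12,10 \right)} \left(- \frac{72}{339} - \frac{501}{361}\right) = \frac{- \frac{72}{339} - \frac{501}{361}}{4} = \frac{\left(-72\right) \frac{1}{339} - \frac{501}{361}}{4} = \frac{- \frac{24}{113} - \frac{501}{361}}{4} = \frac{1}{4} \left(- \frac{65277}{40793}\right) = - \frac{65277}{163172}$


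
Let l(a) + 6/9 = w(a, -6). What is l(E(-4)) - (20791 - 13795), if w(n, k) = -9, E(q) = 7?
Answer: -21017/3 ≈ -7005.7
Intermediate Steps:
l(a) = -29/3 (l(a) = -2/3 - 9 = -29/3)
l(E(-4)) - (20791 - 13795) = -29/3 - (20791 - 13795) = -29/3 - 1*6996 = -29/3 - 6996 = -21017/3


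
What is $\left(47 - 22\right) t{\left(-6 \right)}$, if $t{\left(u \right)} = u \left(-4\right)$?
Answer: $600$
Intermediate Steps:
$t{\left(u \right)} = - 4 u$
$\left(47 - 22\right) t{\left(-6 \right)} = \left(47 - 22\right) \left(\left(-4\right) \left(-6\right)\right) = 25 \cdot 24 = 600$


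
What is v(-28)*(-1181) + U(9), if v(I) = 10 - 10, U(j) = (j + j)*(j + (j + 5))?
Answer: 414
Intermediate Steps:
U(j) = 2*j*(5 + 2*j) (U(j) = (2*j)*(j + (5 + j)) = (2*j)*(5 + 2*j) = 2*j*(5 + 2*j))
v(I) = 0
v(-28)*(-1181) + U(9) = 0*(-1181) + 2*9*(5 + 2*9) = 0 + 2*9*(5 + 18) = 0 + 2*9*23 = 0 + 414 = 414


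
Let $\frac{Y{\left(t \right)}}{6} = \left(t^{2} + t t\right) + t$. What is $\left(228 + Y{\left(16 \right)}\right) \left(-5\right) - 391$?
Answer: $-17371$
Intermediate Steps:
$Y{\left(t \right)} = 6 t + 12 t^{2}$ ($Y{\left(t \right)} = 6 \left(\left(t^{2} + t t\right) + t\right) = 6 \left(\left(t^{2} + t^{2}\right) + t\right) = 6 \left(2 t^{2} + t\right) = 6 \left(t + 2 t^{2}\right) = 6 t + 12 t^{2}$)
$\left(228 + Y{\left(16 \right)}\right) \left(-5\right) - 391 = \left(228 + 6 \cdot 16 \left(1 + 2 \cdot 16\right)\right) \left(-5\right) - 391 = \left(228 + 6 \cdot 16 \left(1 + 32\right)\right) \left(-5\right) - 391 = \left(228 + 6 \cdot 16 \cdot 33\right) \left(-5\right) - 391 = \left(228 + 3168\right) \left(-5\right) - 391 = 3396 \left(-5\right) - 391 = -16980 - 391 = -17371$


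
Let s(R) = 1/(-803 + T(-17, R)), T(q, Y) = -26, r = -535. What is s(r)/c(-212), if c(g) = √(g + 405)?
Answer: -√193/159997 ≈ -8.6829e-5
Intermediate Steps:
s(R) = -1/829 (s(R) = 1/(-803 - 26) = 1/(-829) = -1/829)
c(g) = √(405 + g)
s(r)/c(-212) = -1/(829*√(405 - 212)) = -√193/193/829 = -√193/159997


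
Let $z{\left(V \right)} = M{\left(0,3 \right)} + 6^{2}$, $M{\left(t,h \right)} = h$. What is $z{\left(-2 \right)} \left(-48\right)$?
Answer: $-1872$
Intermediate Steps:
$z{\left(V \right)} = 39$ ($z{\left(V \right)} = 3 + 6^{2} = 3 + 36 = 39$)
$z{\left(-2 \right)} \left(-48\right) = 39 \left(-48\right) = -1872$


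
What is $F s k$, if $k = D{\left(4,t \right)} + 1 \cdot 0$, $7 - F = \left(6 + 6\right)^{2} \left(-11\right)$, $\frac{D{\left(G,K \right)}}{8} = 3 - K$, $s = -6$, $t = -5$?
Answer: $-610944$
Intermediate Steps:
$D{\left(G,K \right)} = 24 - 8 K$ ($D{\left(G,K \right)} = 8 \left(3 - K\right) = 24 - 8 K$)
$F = 1591$ ($F = 7 - \left(6 + 6\right)^{2} \left(-11\right) = 7 - 12^{2} \left(-11\right) = 7 - 144 \left(-11\right) = 7 - -1584 = 7 + 1584 = 1591$)
$k = 64$ ($k = \left(24 - -40\right) + 1 \cdot 0 = \left(24 + 40\right) + 0 = 64 + 0 = 64$)
$F s k = 1591 \left(\left(-6\right) 64\right) = 1591 \left(-384\right) = -610944$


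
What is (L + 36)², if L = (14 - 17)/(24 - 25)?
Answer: 1521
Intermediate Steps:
L = 3 (L = -3/(-1) = -3*(-1) = 3)
(L + 36)² = (3 + 36)² = 39² = 1521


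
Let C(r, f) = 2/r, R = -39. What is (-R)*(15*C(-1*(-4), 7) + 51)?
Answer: 4563/2 ≈ 2281.5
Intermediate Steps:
(-R)*(15*C(-1*(-4), 7) + 51) = (-1*(-39))*(15*(2/((-1*(-4)))) + 51) = 39*(15*(2/4) + 51) = 39*(15*(2*(¼)) + 51) = 39*(15*(½) + 51) = 39*(15/2 + 51) = 39*(117/2) = 4563/2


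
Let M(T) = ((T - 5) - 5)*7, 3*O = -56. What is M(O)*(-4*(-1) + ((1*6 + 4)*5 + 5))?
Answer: -35518/3 ≈ -11839.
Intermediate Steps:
O = -56/3 (O = (⅓)*(-56) = -56/3 ≈ -18.667)
M(T) = -70 + 7*T (M(T) = ((-5 + T) - 5)*7 = (-10 + T)*7 = -70 + 7*T)
M(O)*(-4*(-1) + ((1*6 + 4)*5 + 5)) = (-70 + 7*(-56/3))*(-4*(-1) + ((1*6 + 4)*5 + 5)) = (-70 - 392/3)*(4 + ((6 + 4)*5 + 5)) = -602*(4 + (10*5 + 5))/3 = -602*(4 + (50 + 5))/3 = -602*(4 + 55)/3 = -602/3*59 = -35518/3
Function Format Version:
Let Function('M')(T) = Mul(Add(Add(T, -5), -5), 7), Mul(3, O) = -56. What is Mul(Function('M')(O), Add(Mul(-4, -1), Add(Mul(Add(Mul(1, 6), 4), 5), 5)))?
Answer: Rational(-35518, 3) ≈ -11839.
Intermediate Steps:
O = Rational(-56, 3) (O = Mul(Rational(1, 3), -56) = Rational(-56, 3) ≈ -18.667)
Function('M')(T) = Add(-70, Mul(7, T)) (Function('M')(T) = Mul(Add(Add(-5, T), -5), 7) = Mul(Add(-10, T), 7) = Add(-70, Mul(7, T)))
Mul(Function('M')(O), Add(Mul(-4, -1), Add(Mul(Add(Mul(1, 6), 4), 5), 5))) = Mul(Add(-70, Mul(7, Rational(-56, 3))), Add(Mul(-4, -1), Add(Mul(Add(Mul(1, 6), 4), 5), 5))) = Mul(Add(-70, Rational(-392, 3)), Add(4, Add(Mul(Add(6, 4), 5), 5))) = Mul(Rational(-602, 3), Add(4, Add(Mul(10, 5), 5))) = Mul(Rational(-602, 3), Add(4, Add(50, 5))) = Mul(Rational(-602, 3), Add(4, 55)) = Mul(Rational(-602, 3), 59) = Rational(-35518, 3)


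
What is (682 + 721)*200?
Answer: 280600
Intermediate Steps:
(682 + 721)*200 = 1403*200 = 280600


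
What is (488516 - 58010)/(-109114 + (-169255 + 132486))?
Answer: -430506/145883 ≈ -2.9510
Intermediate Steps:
(488516 - 58010)/(-109114 + (-169255 + 132486)) = 430506/(-109114 - 36769) = 430506/(-145883) = 430506*(-1/145883) = -430506/145883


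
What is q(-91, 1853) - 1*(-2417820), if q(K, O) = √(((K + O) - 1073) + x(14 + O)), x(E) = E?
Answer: 2417820 + 6*√71 ≈ 2.4179e+6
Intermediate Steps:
q(K, O) = √(-1059 + K + 2*O) (q(K, O) = √(((K + O) - 1073) + (14 + O)) = √((-1073 + K + O) + (14 + O)) = √(-1059 + K + 2*O))
q(-91, 1853) - 1*(-2417820) = √(-1059 - 91 + 2*1853) - 1*(-2417820) = √(-1059 - 91 + 3706) + 2417820 = √2556 + 2417820 = 6*√71 + 2417820 = 2417820 + 6*√71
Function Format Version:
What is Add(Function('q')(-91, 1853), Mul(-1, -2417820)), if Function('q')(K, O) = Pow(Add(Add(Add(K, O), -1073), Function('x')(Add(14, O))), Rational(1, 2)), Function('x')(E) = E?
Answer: Add(2417820, Mul(6, Pow(71, Rational(1, 2)))) ≈ 2.4179e+6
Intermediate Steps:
Function('q')(K, O) = Pow(Add(-1059, K, Mul(2, O)), Rational(1, 2)) (Function('q')(K, O) = Pow(Add(Add(Add(K, O), -1073), Add(14, O)), Rational(1, 2)) = Pow(Add(Add(-1073, K, O), Add(14, O)), Rational(1, 2)) = Pow(Add(-1059, K, Mul(2, O)), Rational(1, 2)))
Add(Function('q')(-91, 1853), Mul(-1, -2417820)) = Add(Pow(Add(-1059, -91, Mul(2, 1853)), Rational(1, 2)), Mul(-1, -2417820)) = Add(Pow(Add(-1059, -91, 3706), Rational(1, 2)), 2417820) = Add(Pow(2556, Rational(1, 2)), 2417820) = Add(Mul(6, Pow(71, Rational(1, 2))), 2417820) = Add(2417820, Mul(6, Pow(71, Rational(1, 2))))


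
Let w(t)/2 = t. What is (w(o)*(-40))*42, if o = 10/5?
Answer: -6720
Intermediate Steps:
o = 2 (o = 10*(1/5) = 2)
w(t) = 2*t
(w(o)*(-40))*42 = ((2*2)*(-40))*42 = (4*(-40))*42 = -160*42 = -6720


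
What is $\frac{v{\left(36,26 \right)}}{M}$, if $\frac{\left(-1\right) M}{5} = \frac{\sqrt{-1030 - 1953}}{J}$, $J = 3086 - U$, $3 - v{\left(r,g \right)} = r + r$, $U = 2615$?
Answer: $- \frac{207 i \sqrt{2983}}{95} \approx - 119.01 i$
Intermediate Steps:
$v{\left(r,g \right)} = 3 - 2 r$ ($v{\left(r,g \right)} = 3 - \left(r + r\right) = 3 - 2 r$)
$J = 471$ ($J = 3086 - 2615 = 471$)
$M = - \frac{5 i \sqrt{2983}}{471}$ ($M = - 5 \frac{\sqrt{-1030 - 1953}}{471} = - 5 \sqrt{-2983} \cdot \frac{1}{471} = - 5 i \sqrt{2983} \cdot \frac{1}{471} = - 5 \frac{i \sqrt{2983}}{471} = - \frac{5 i \sqrt{2983}}{471} \approx - 0.5798 i$)
$\frac{v{\left(36,26 \right)}}{M} = \frac{3 - 72}{\left(- \frac{5}{471}\right) i \sqrt{2983}} = \left(3 - 72\right) \frac{3 i \sqrt{2983}}{95} = - 69 \frac{3 i \sqrt{2983}}{95} = - \frac{207 i \sqrt{2983}}{95}$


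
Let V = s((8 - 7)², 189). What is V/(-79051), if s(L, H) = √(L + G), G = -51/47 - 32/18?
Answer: -2*I*√9259/11146191 ≈ -1.7266e-5*I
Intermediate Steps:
G = -1211/423 (G = -51*1/47 - 32*1/18 = -51/47 - 16/9 = -1211/423 ≈ -2.8629)
s(L, H) = √(-1211/423 + L) (s(L, H) = √(L - 1211/423) = √(-1211/423 + L))
V = 2*I*√9259/141 (V = √(-56917 + 19881*(8 - 7)²)/141 = √(-56917 + 19881*1²)/141 = √(-56917 + 19881*1)/141 = √(-56917 + 19881)/141 = √(-37036)/141 = (2*I*√9259)/141 = 2*I*√9259/141 ≈ 1.3649*I)
V/(-79051) = (2*I*√9259/141)/(-79051) = (2*I*√9259/141)*(-1/79051) = -2*I*√9259/11146191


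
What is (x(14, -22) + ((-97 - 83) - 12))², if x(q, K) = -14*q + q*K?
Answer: 484416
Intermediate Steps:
x(q, K) = -14*q + K*q
(x(14, -22) + ((-97 - 83) - 12))² = (14*(-14 - 22) + ((-97 - 83) - 12))² = (14*(-36) + (-180 - 12))² = (-504 - 192)² = (-696)² = 484416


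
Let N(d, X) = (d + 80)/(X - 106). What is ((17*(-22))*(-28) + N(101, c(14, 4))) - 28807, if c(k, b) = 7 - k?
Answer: -2072036/113 ≈ -18337.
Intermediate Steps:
N(d, X) = (80 + d)/(-106 + X)
((17*(-22))*(-28) + N(101, c(14, 4))) - 28807 = ((17*(-22))*(-28) + (80 + 101)/(-106 + (7 - 1*14))) - 28807 = (-374*(-28) + 181/(-106 + (7 - 14))) - 28807 = (10472 + 181/(-106 - 7)) - 28807 = (10472 + 181/(-113)) - 28807 = (10472 - 1/113*181) - 28807 = (10472 - 181/113) - 28807 = 1183155/113 - 28807 = -2072036/113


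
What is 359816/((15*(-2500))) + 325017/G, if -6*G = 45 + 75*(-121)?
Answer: 83190103/403125 ≈ 206.36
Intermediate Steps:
G = 1505 (G = -(45 + 75*(-121))/6 = -(45 - 9075)/6 = -⅙*(-9030) = 1505)
359816/((15*(-2500))) + 325017/G = 359816/((15*(-2500))) + 325017/1505 = 359816/(-37500) + 325017*(1/1505) = 359816*(-1/37500) + 46431/215 = -89954/9375 + 46431/215 = 83190103/403125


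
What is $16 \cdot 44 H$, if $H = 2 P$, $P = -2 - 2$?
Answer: $-5632$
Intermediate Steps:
$P = -4$
$H = -8$ ($H = 2 \left(-4\right) = -8$)
$16 \cdot 44 H = 16 \cdot 44 \left(-8\right) = 704 \left(-8\right) = -5632$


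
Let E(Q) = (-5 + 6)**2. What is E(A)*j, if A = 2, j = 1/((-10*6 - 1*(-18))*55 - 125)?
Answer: -1/2435 ≈ -0.00041068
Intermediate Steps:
j = -1/2435 (j = 1/((-60 + 18)*55 - 125) = 1/(-42*55 - 125) = 1/(-2310 - 125) = 1/(-2435) = -1/2435 ≈ -0.00041068)
E(Q) = 1 (E(Q) = 1**2 = 1)
E(A)*j = 1*(-1/2435) = -1/2435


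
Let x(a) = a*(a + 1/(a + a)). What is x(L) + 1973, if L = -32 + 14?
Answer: 4595/2 ≈ 2297.5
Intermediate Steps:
L = -18
x(a) = a*(a + 1/(2*a))
x(L) + 1973 = (1/2 + (-18)**2) + 1973 = (1/2 + 324) + 1973 = 649/2 + 1973 = 4595/2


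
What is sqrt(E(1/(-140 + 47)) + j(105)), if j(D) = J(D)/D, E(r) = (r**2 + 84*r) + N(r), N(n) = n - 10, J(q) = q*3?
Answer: I*sqrt(68447)/93 ≈ 2.8132*I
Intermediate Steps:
J(q) = 3*q
N(n) = -10 + n
E(r) = -10 + r**2 + 85*r (E(r) = (r**2 + 84*r) + (-10 + r) = -10 + r**2 + 85*r)
j(D) = 3 (j(D) = (3*D)/D = 3)
sqrt(E(1/(-140 + 47)) + j(105)) = sqrt((-10 + (1/(-140 + 47))**2 + 85/(-140 + 47)) + 3) = sqrt((-10 + (1/(-93))**2 + 85/(-93)) + 3) = sqrt((-10 + (-1/93)**2 + 85*(-1/93)) + 3) = sqrt((-10 + 1/8649 - 85/93) + 3) = sqrt(-94394/8649 + 3) = sqrt(-68447/8649) = I*sqrt(68447)/93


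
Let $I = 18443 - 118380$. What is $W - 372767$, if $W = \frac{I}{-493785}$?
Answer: $- \frac{184066653158}{493785} \approx -3.7277 \cdot 10^{5}$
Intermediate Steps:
$I = -99937$
$W = \frac{99937}{493785}$ ($W = - \frac{99937}{-493785} = \left(-99937\right) \left(- \frac{1}{493785}\right) = \frac{99937}{493785} \approx 0.20239$)
$W - 372767 = \frac{99937}{493785} - 372767 = - \frac{184066653158}{493785}$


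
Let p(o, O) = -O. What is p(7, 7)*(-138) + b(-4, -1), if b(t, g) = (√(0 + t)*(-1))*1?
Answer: 966 - 2*I ≈ 966.0 - 2.0*I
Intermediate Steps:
b(t, g) = -√t (b(t, g) = (√t*(-1))*1 = -√t*1 = -√t)
p(7, 7)*(-138) + b(-4, -1) = -1*7*(-138) - √(-4) = -7*(-138) - 2*I = 966 - 2*I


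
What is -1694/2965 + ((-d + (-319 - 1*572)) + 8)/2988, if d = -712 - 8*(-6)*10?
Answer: -2330629/2953140 ≈ -0.78920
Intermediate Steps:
d = -232 (d = -712 + 48*10 = -712 + 480 = -232)
-1694/2965 + ((-d + (-319 - 1*572)) + 8)/2988 = -1694/2965 + ((-1*(-232) + (-319 - 1*572)) + 8)/2988 = -1694*1/2965 + ((232 + (-319 - 572)) + 8)*(1/2988) = -1694/2965 + ((232 - 891) + 8)*(1/2988) = -1694/2965 + (-659 + 8)*(1/2988) = -1694/2965 - 651*1/2988 = -1694/2965 - 217/996 = -2330629/2953140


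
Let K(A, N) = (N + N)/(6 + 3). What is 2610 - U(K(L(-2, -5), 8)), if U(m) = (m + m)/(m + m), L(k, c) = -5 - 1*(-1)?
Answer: 2609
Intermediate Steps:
L(k, c) = -4 (L(k, c) = -5 + 1 = -4)
K(A, N) = 2*N/9 (K(A, N) = (2*N)/9 = (2*N)*(⅑) = 2*N/9)
U(m) = 1 (U(m) = (2*m)/((2*m)) = (2*m)*(1/(2*m)) = 1)
2610 - U(K(L(-2, -5), 8)) = 2610 - 1*1 = 2610 - 1 = 2609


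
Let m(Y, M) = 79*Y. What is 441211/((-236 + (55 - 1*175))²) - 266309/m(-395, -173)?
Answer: 601505401/50060720 ≈ 12.016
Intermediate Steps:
441211/((-236 + (55 - 1*175))²) - 266309/m(-395, -173) = 441211/((-236 + (55 - 1*175))²) - 266309/(79*(-395)) = 441211/((-236 + (55 - 175))²) - 266309/(-31205) = 441211/((-236 - 120)²) - 266309*(-1/31205) = 441211/((-356)²) + 3371/395 = 441211/126736 + 3371/395 = 601505401/50060720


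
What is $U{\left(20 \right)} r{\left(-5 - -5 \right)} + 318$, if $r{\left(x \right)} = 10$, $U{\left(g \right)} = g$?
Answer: $518$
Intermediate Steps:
$U{\left(20 \right)} r{\left(-5 - -5 \right)} + 318 = 20 \cdot 10 + 318 = 200 + 318 = 518$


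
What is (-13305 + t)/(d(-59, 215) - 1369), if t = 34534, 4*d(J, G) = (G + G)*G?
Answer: 42458/43487 ≈ 0.97634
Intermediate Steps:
d(J, G) = G**2/2 (d(J, G) = ((G + G)*G)/4 = ((2*G)*G)/4 = (2*G**2)/4 = G**2/2)
(-13305 + t)/(d(-59, 215) - 1369) = (-13305 + 34534)/((1/2)*215**2 - 1369) = 21229/((1/2)*46225 - 1369) = 21229/(46225/2 - 1369) = 21229/(43487/2) = 21229*(2/43487) = 42458/43487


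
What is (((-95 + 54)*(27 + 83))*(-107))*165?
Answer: 79624050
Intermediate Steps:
(((-95 + 54)*(27 + 83))*(-107))*165 = (-41*110*(-107))*165 = -4510*(-107)*165 = 482570*165 = 79624050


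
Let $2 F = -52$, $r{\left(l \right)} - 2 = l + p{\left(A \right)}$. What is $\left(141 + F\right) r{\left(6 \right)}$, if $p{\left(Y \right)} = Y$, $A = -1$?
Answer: $805$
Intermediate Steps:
$r{\left(l \right)} = 1 + l$ ($r{\left(l \right)} = 2 + \left(l - 1\right) = 2 + \left(-1 + l\right) = 1 + l$)
$F = -26$ ($F = \frac{1}{2} \left(-52\right) = -26$)
$\left(141 + F\right) r{\left(6 \right)} = \left(141 - 26\right) \left(1 + 6\right) = 115 \cdot 7 = 805$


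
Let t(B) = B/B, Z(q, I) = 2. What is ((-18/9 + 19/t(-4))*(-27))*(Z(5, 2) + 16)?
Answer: -8262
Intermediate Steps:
t(B) = 1
((-18/9 + 19/t(-4))*(-27))*(Z(5, 2) + 16) = ((-18/9 + 19/1)*(-27))*(2 + 16) = ((-18*⅑ + 19*1)*(-27))*18 = ((-2 + 19)*(-27))*18 = (17*(-27))*18 = -459*18 = -8262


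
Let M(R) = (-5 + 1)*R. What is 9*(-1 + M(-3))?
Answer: 99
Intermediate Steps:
M(R) = -4*R
9*(-1 + M(-3)) = 9*(-1 - 4*(-3)) = 9*(-1 + 12) = 9*11 = 99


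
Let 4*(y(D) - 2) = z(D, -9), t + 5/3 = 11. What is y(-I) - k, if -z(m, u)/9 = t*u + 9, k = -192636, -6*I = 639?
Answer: 771227/4 ≈ 1.9281e+5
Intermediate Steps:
I = -213/2 (I = -⅙*639 = -213/2 ≈ -106.50)
t = 28/3 (t = -5/3 + 11 = 28/3 ≈ 9.3333)
z(m, u) = -81 - 84*u (z(m, u) = -9*(28*u/3 + 9) = -9*(9 + 28*u/3) = -81 - 84*u)
y(D) = 683/4 (y(D) = 2 + (-81 - 84*(-9))/4 = 2 + (-81 + 756)/4 = 2 + (¼)*675 = 2 + 675/4 = 683/4)
y(-I) - k = 683/4 - 1*(-192636) = 683/4 + 192636 = 771227/4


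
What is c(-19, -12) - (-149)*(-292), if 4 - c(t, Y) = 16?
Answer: -43520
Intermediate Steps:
c(t, Y) = -12 (c(t, Y) = 4 - 1*16 = 4 - 16 = -12)
c(-19, -12) - (-149)*(-292) = -12 - (-149)*(-292) = -12 - 149*292 = -12 - 43508 = -43520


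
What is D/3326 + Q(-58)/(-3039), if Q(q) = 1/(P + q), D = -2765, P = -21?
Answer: -663820639/798509406 ≈ -0.83132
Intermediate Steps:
Q(q) = 1/(-21 + q)
D/3326 + Q(-58)/(-3039) = -2765/3326 + 1/(-21 - 58*(-3039)) = -2765*1/3326 - 1/3039/(-79) = -2765/3326 - 1/79*(-1/3039) = -2765/3326 + 1/240081 = -663820639/798509406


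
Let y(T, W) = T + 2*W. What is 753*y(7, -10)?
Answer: -9789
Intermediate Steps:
753*y(7, -10) = 753*(7 + 2*(-10)) = 753*(7 - 20) = 753*(-13) = -9789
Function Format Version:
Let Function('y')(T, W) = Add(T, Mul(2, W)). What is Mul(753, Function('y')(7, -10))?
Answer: -9789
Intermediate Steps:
Mul(753, Function('y')(7, -10)) = Mul(753, Add(7, Mul(2, -10))) = Mul(753, Add(7, -20)) = Mul(753, -13) = -9789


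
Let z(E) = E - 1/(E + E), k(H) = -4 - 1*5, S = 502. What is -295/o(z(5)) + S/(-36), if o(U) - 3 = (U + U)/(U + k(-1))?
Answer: -44797/90 ≈ -497.74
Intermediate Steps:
k(H) = -9 (k(H) = -4 - 5 = -9)
z(E) = E - 1/(2*E)
o(U) = 3 + 2*U/(-9 + U) (o(U) = 3 + (U + U)/(U - 9) = 3 + (2*U)/(-9 + U) = 3 + 2*U/(-9 + U))
-295/o(z(5)) + S/(-36) = -295*(-9 + (5 - ½/5))/(-27 + 5*(5 - ½/5)) + 502/(-36) = -295*(-9 + (5 - ½*⅕))/(-27 + 5*(5 - ½*⅕)) + 502*(-1/36) = -295*(-9 + (5 - ⅒))/(-27 + 5*(5 - ⅒)) - 251/18 = -295*(-9 + 49/10)/(-27 + 5*(49/10)) - 251/18 = -295*(-41/(10*(-27 + 49/2))) - 251/18 = -295/((-10/41*(-5/2))) - 251/18 = -295/25/41 - 251/18 = -295*41/25 - 251/18 = -2419/5 - 251/18 = -44797/90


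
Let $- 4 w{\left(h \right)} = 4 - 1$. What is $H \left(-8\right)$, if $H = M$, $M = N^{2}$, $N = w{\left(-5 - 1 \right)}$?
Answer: $- \frac{9}{2} \approx -4.5$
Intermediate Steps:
$w{\left(h \right)} = - \frac{3}{4}$ ($w{\left(h \right)} = - \frac{4 - 1}{4} = \left(- \frac{1}{4}\right) 3 = - \frac{3}{4}$)
$N = - \frac{3}{4} \approx -0.75$
$M = \frac{9}{16}$ ($M = \left(- \frac{3}{4}\right)^{2} = \frac{9}{16} \approx 0.5625$)
$H = \frac{9}{16} \approx 0.5625$
$H \left(-8\right) = \frac{9}{16} \left(-8\right) = - \frac{9}{2}$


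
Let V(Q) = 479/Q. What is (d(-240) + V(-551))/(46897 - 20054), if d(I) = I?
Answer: -7807/870029 ≈ -0.0089733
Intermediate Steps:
(d(-240) + V(-551))/(46897 - 20054) = (-240 + 479/(-551))/(46897 - 20054) = (-240 + 479*(-1/551))/26843 = (-240 - 479/551)*(1/26843) = -132719/551*1/26843 = -7807/870029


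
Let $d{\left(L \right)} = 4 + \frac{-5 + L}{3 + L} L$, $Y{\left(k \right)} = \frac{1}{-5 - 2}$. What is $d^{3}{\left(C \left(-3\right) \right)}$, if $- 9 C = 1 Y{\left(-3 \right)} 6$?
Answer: $\frac{222545016}{2352637} \approx 94.594$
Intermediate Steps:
$Y{\left(k \right)} = - \frac{1}{7}$ ($Y{\left(k \right)} = \frac{1}{-7} = - \frac{1}{7}$)
$C = \frac{2}{21}$ ($C = - \frac{1 \left(- \frac{1}{7}\right) 6}{9} = - \frac{\left(- \frac{1}{7}\right) 6}{9} = \left(- \frac{1}{9}\right) \left(- \frac{6}{7}\right) = \frac{2}{21} \approx 0.095238$)
$d{\left(L \right)} = 4 + \frac{L \left(-5 + L\right)}{3 + L}$ ($d{\left(L \right)} = 4 + \frac{-5 + L}{3 + L} L = 4 + \frac{L \left(-5 + L\right)}{3 + L}$)
$d^{3}{\left(C \left(-3\right) \right)} = \left(\frac{12 + \left(\frac{2}{21} \left(-3\right)\right)^{2} - \frac{2}{21} \left(-3\right)}{3 + \frac{2}{21} \left(-3\right)}\right)^{3} = \left(\frac{12 + \left(- \frac{2}{7}\right)^{2} - - \frac{2}{7}}{3 - \frac{2}{7}}\right)^{3} = \left(\frac{12 + \frac{4}{49} + \frac{2}{7}}{\frac{19}{7}}\right)^{3} = \left(\frac{7}{19} \cdot \frac{606}{49}\right)^{3} = \left(\frac{606}{133}\right)^{3} = \frac{222545016}{2352637}$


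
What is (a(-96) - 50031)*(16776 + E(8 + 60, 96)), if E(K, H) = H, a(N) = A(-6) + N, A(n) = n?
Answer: -845843976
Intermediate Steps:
a(N) = -6 + N
(a(-96) - 50031)*(16776 + E(8 + 60, 96)) = ((-6 - 96) - 50031)*(16776 + 96) = (-102 - 50031)*16872 = -50133*16872 = -845843976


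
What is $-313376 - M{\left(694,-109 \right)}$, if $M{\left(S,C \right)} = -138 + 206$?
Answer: $-313444$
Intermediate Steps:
$M{\left(S,C \right)} = 68$
$-313376 - M{\left(694,-109 \right)} = -313376 - 68 = -313444$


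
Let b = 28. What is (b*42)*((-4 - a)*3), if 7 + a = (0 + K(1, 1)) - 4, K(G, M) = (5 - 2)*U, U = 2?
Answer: 3528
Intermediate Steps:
K(G, M) = 6 (K(G, M) = (5 - 2)*2 = 3*2 = 6)
a = -5 (a = -7 + ((0 + 6) - 4) = -7 + (6 - 4) = -7 + 2 = -5)
(b*42)*((-4 - a)*3) = (28*42)*((-4 - 1*(-5))*3) = 1176*((-4 + 5)*3) = 1176*(1*3) = 1176*3 = 3528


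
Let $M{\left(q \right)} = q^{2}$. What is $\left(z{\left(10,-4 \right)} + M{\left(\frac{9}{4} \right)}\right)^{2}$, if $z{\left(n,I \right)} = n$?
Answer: $\frac{58081}{256} \approx 226.88$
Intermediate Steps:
$\left(z{\left(10,-4 \right)} + M{\left(\frac{9}{4} \right)}\right)^{2} = \left(10 + \left(\frac{9}{4}\right)^{2}\right)^{2} = \left(10 + \frac{81}{16}\right)^{2} = \left(\frac{241}{16}\right)^{2} = \frac{58081}{256}$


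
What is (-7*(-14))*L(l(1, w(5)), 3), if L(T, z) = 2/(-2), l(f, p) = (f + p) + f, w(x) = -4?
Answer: -98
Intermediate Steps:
l(f, p) = p + 2*f
L(T, z) = -1 (L(T, z) = 2*(-½) = -1)
(-7*(-14))*L(l(1, w(5)), 3) = -7*(-14)*(-1) = 98*(-1) = -98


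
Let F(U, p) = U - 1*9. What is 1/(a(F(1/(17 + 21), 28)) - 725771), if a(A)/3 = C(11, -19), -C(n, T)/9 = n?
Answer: -1/726068 ≈ -1.3773e-6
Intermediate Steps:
C(n, T) = -9*n
F(U, p) = -9 + U (F(U, p) = U - 9 = -9 + U)
a(A) = -297 (a(A) = 3*(-9*11) = 3*(-99) = -297)
1/(a(F(1/(17 + 21), 28)) - 725771) = 1/(-297 - 725771) = 1/(-726068) = -1/726068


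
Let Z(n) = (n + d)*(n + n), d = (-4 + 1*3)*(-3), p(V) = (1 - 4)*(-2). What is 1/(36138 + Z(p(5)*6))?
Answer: 1/38946 ≈ 2.5677e-5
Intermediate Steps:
p(V) = 6 (p(V) = -3*(-2) = 6)
d = 3 (d = (-4 + 3)*(-3) = -1*(-3) = 3)
Z(n) = 2*n*(3 + n) (Z(n) = (n + 3)*(n + n) = (3 + n)*(2*n) = 2*n*(3 + n))
1/(36138 + Z(p(5)*6)) = 1/(36138 + 2*(6*6)*(3 + 6*6)) = 1/(36138 + 2*36*(3 + 36)) = 1/(36138 + 2*36*39) = 1/(36138 + 2808) = 1/38946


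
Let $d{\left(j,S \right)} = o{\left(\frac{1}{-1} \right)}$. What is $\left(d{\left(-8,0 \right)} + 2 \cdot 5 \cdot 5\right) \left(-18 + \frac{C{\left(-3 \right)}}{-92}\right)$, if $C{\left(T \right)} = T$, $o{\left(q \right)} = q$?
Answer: $- \frac{80997}{92} \approx -880.4$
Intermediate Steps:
$d{\left(j,S \right)} = -1$ ($d{\left(j,S \right)} = \frac{1}{-1} = -1$)
$\left(d{\left(-8,0 \right)} + 2 \cdot 5 \cdot 5\right) \left(-18 + \frac{C{\left(-3 \right)}}{-92}\right) = \left(-1 + 2 \cdot 5 \cdot 5\right) \left(-18 - \frac{3}{-92}\right) = \left(-1 + 10 \cdot 5\right) \left(-18 - - \frac{3}{92}\right) = \left(-1 + 50\right) \left(-18 + \frac{3}{92}\right) = 49 \left(- \frac{1653}{92}\right) = - \frac{80997}{92}$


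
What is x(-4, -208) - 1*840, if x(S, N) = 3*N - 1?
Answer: -1465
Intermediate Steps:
x(S, N) = -1 + 3*N
x(-4, -208) - 1*840 = (-1 + 3*(-208)) - 1*840 = (-1 - 624) - 840 = -625 - 840 = -1465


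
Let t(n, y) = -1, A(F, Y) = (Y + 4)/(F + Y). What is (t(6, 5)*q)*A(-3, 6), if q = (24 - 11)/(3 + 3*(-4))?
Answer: 130/27 ≈ 4.8148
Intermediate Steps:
A(F, Y) = (4 + Y)/(F + Y)
q = -13/9 (q = 13/(3 - 12) = 13/(-9) = 13*(-⅑) = -13/9 ≈ -1.4444)
(t(6, 5)*q)*A(-3, 6) = (-1*(-13/9))*((4 + 6)/(-3 + 6)) = 13*(10/3)/9 = 13*((⅓)*10)/9 = (13/9)*(10/3) = 130/27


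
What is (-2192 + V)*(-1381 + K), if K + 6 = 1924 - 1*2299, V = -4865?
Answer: 12434434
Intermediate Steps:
K = -381 (K = -6 + (1924 - 1*2299) = -6 + (1924 - 2299) = -6 - 375 = -381)
(-2192 + V)*(-1381 + K) = (-2192 - 4865)*(-1381 - 381) = -7057*(-1762) = 12434434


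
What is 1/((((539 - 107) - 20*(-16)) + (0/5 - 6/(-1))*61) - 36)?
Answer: 1/1082 ≈ 0.00092421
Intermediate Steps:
1/((((539 - 107) - 20*(-16)) + (0/5 - 6/(-1))*61) - 36) = 1/(((432 + 320) + (0*(⅕) - 6*(-1))*61) - 36) = 1/((752 + (0 + 6)*61) - 36) = 1/((752 + 6*61) - 36) = 1/((752 + 366) - 36) = 1/(1118 - 36) = 1/1082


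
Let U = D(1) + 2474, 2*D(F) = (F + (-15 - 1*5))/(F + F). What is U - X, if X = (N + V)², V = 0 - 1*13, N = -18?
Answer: 6033/4 ≈ 1508.3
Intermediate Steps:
V = -13 (V = 0 - 13 = -13)
D(F) = (-20 + F)/(4*F) (D(F) = ((F + (-15 - 1*5))/(F + F))/2 = ((F + (-15 - 5))/((2*F)))/2 = ((F - 20)*(1/(2*F)))/2 = ((-20 + F)*(1/(2*F)))/2 = ((-20 + F)/(2*F))/2 = (-20 + F)/(4*F))
U = 9877/4 (U = (¼)*(-20 + 1)/1 + 2474 = (¼)*1*(-19) + 2474 = -19/4 + 2474 = 9877/4 ≈ 2469.3)
X = 961 (X = (-18 - 13)² = (-31)² = 961)
U - X = 9877/4 - 1*961 = 9877/4 - 961 = 6033/4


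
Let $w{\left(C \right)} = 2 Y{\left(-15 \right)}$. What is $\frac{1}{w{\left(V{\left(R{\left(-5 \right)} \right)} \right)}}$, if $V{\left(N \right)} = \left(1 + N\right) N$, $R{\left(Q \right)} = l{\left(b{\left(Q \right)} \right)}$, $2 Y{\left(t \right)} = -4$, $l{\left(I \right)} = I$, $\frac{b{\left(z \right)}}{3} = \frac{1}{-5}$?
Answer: $- \frac{1}{4} \approx -0.25$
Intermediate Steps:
$b{\left(z \right)} = - \frac{3}{5}$ ($b{\left(z \right)} = \frac{3}{-5} = 3 \left(- \frac{1}{5}\right) = - \frac{3}{5}$)
$Y{\left(t \right)} = -2$ ($Y{\left(t \right)} = \frac{1}{2} \left(-4\right) = -2$)
$R{\left(Q \right)} = - \frac{3}{5}$
$V{\left(N \right)} = N \left(1 + N\right)$
$w{\left(C \right)} = -4$ ($w{\left(C \right)} = 2 \left(-2\right) = -4$)
$\frac{1}{w{\left(V{\left(R{\left(-5 \right)} \right)} \right)}} = \frac{1}{-4} = - \frac{1}{4}$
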